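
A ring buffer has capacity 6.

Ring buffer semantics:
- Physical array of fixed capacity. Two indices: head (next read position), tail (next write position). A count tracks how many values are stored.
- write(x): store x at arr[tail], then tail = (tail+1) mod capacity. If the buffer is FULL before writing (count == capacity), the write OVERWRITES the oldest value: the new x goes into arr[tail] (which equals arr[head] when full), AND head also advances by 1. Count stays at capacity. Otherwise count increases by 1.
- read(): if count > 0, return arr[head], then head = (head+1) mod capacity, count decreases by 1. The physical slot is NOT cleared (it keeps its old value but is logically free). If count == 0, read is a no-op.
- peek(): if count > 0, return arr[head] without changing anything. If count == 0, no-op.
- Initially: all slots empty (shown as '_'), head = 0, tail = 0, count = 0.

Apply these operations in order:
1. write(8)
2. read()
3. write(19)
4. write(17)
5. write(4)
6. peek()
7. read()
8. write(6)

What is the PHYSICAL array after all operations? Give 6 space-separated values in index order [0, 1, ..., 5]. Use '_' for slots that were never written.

After op 1 (write(8)): arr=[8 _ _ _ _ _] head=0 tail=1 count=1
After op 2 (read()): arr=[8 _ _ _ _ _] head=1 tail=1 count=0
After op 3 (write(19)): arr=[8 19 _ _ _ _] head=1 tail=2 count=1
After op 4 (write(17)): arr=[8 19 17 _ _ _] head=1 tail=3 count=2
After op 5 (write(4)): arr=[8 19 17 4 _ _] head=1 tail=4 count=3
After op 6 (peek()): arr=[8 19 17 4 _ _] head=1 tail=4 count=3
After op 7 (read()): arr=[8 19 17 4 _ _] head=2 tail=4 count=2
After op 8 (write(6)): arr=[8 19 17 4 6 _] head=2 tail=5 count=3

Answer: 8 19 17 4 6 _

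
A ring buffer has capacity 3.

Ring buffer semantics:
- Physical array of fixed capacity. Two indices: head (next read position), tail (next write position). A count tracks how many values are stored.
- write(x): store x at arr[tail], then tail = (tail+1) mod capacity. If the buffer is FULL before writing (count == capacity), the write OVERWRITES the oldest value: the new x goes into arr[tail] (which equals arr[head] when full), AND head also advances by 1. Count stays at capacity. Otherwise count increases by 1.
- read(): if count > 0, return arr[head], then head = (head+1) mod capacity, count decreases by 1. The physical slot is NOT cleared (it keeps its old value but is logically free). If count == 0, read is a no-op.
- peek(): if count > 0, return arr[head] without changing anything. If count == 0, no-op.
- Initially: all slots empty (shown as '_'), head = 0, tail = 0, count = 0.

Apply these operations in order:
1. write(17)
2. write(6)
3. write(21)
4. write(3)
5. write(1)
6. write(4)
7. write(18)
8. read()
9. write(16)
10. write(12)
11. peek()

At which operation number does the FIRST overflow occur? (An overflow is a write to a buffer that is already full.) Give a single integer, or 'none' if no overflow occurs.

After op 1 (write(17)): arr=[17 _ _] head=0 tail=1 count=1
After op 2 (write(6)): arr=[17 6 _] head=0 tail=2 count=2
After op 3 (write(21)): arr=[17 6 21] head=0 tail=0 count=3
After op 4 (write(3)): arr=[3 6 21] head=1 tail=1 count=3
After op 5 (write(1)): arr=[3 1 21] head=2 tail=2 count=3
After op 6 (write(4)): arr=[3 1 4] head=0 tail=0 count=3
After op 7 (write(18)): arr=[18 1 4] head=1 tail=1 count=3
After op 8 (read()): arr=[18 1 4] head=2 tail=1 count=2
After op 9 (write(16)): arr=[18 16 4] head=2 tail=2 count=3
After op 10 (write(12)): arr=[18 16 12] head=0 tail=0 count=3
After op 11 (peek()): arr=[18 16 12] head=0 tail=0 count=3

Answer: 4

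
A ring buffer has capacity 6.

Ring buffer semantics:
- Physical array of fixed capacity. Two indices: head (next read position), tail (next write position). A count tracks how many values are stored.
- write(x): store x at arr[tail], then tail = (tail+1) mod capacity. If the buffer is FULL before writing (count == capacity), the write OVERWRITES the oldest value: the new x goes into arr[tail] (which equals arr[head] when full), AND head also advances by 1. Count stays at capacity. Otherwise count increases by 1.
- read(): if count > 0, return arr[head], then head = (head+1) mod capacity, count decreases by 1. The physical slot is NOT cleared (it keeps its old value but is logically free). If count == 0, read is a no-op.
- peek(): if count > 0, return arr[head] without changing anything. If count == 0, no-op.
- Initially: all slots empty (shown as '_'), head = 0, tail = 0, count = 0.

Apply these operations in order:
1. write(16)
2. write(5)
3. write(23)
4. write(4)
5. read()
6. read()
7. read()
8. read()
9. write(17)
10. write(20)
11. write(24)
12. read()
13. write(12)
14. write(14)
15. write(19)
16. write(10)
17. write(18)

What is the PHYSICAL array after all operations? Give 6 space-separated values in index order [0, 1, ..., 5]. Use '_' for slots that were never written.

After op 1 (write(16)): arr=[16 _ _ _ _ _] head=0 tail=1 count=1
After op 2 (write(5)): arr=[16 5 _ _ _ _] head=0 tail=2 count=2
After op 3 (write(23)): arr=[16 5 23 _ _ _] head=0 tail=3 count=3
After op 4 (write(4)): arr=[16 5 23 4 _ _] head=0 tail=4 count=4
After op 5 (read()): arr=[16 5 23 4 _ _] head=1 tail=4 count=3
After op 6 (read()): arr=[16 5 23 4 _ _] head=2 tail=4 count=2
After op 7 (read()): arr=[16 5 23 4 _ _] head=3 tail=4 count=1
After op 8 (read()): arr=[16 5 23 4 _ _] head=4 tail=4 count=0
After op 9 (write(17)): arr=[16 5 23 4 17 _] head=4 tail=5 count=1
After op 10 (write(20)): arr=[16 5 23 4 17 20] head=4 tail=0 count=2
After op 11 (write(24)): arr=[24 5 23 4 17 20] head=4 tail=1 count=3
After op 12 (read()): arr=[24 5 23 4 17 20] head=5 tail=1 count=2
After op 13 (write(12)): arr=[24 12 23 4 17 20] head=5 tail=2 count=3
After op 14 (write(14)): arr=[24 12 14 4 17 20] head=5 tail=3 count=4
After op 15 (write(19)): arr=[24 12 14 19 17 20] head=5 tail=4 count=5
After op 16 (write(10)): arr=[24 12 14 19 10 20] head=5 tail=5 count=6
After op 17 (write(18)): arr=[24 12 14 19 10 18] head=0 tail=0 count=6

Answer: 24 12 14 19 10 18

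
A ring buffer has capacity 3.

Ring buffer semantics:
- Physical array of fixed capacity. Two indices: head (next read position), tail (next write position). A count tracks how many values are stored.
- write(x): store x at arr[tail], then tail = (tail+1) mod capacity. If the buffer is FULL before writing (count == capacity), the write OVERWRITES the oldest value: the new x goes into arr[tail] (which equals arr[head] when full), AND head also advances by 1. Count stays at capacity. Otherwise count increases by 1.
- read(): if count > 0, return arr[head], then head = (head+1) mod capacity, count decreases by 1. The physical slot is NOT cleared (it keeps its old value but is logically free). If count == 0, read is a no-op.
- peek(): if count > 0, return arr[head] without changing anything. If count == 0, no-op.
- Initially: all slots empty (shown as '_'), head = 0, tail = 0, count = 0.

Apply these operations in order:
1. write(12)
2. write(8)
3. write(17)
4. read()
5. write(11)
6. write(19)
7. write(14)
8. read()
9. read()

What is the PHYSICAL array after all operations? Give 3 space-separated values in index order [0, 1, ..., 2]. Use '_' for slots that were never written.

After op 1 (write(12)): arr=[12 _ _] head=0 tail=1 count=1
After op 2 (write(8)): arr=[12 8 _] head=0 tail=2 count=2
After op 3 (write(17)): arr=[12 8 17] head=0 tail=0 count=3
After op 4 (read()): arr=[12 8 17] head=1 tail=0 count=2
After op 5 (write(11)): arr=[11 8 17] head=1 tail=1 count=3
After op 6 (write(19)): arr=[11 19 17] head=2 tail=2 count=3
After op 7 (write(14)): arr=[11 19 14] head=0 tail=0 count=3
After op 8 (read()): arr=[11 19 14] head=1 tail=0 count=2
After op 9 (read()): arr=[11 19 14] head=2 tail=0 count=1

Answer: 11 19 14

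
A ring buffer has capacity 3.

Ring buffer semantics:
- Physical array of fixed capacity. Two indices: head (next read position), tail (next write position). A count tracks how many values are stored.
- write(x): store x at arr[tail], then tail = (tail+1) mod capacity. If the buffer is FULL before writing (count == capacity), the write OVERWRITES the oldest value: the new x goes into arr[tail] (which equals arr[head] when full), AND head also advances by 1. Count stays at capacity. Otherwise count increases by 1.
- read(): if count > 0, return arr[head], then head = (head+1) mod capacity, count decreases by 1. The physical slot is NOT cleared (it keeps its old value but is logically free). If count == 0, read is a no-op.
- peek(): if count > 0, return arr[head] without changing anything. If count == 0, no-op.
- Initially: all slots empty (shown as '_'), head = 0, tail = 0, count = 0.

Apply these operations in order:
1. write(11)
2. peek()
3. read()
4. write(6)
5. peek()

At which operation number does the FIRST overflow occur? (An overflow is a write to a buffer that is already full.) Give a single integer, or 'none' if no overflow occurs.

After op 1 (write(11)): arr=[11 _ _] head=0 tail=1 count=1
After op 2 (peek()): arr=[11 _ _] head=0 tail=1 count=1
After op 3 (read()): arr=[11 _ _] head=1 tail=1 count=0
After op 4 (write(6)): arr=[11 6 _] head=1 tail=2 count=1
After op 5 (peek()): arr=[11 6 _] head=1 tail=2 count=1

Answer: none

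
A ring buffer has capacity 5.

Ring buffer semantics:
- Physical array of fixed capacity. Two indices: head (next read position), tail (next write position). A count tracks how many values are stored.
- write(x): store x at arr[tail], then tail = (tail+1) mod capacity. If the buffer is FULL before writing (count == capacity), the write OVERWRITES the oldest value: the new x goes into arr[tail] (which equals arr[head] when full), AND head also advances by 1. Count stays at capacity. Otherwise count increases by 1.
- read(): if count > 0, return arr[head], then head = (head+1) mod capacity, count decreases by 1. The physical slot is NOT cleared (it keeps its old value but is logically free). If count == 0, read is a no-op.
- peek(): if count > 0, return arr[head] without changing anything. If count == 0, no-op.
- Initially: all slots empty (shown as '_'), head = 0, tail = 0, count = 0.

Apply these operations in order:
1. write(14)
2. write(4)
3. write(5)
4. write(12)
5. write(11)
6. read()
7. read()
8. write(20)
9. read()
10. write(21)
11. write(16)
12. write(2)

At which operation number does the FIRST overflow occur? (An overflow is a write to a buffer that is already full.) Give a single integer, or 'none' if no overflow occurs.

Answer: 12

Derivation:
After op 1 (write(14)): arr=[14 _ _ _ _] head=0 tail=1 count=1
After op 2 (write(4)): arr=[14 4 _ _ _] head=0 tail=2 count=2
After op 3 (write(5)): arr=[14 4 5 _ _] head=0 tail=3 count=3
After op 4 (write(12)): arr=[14 4 5 12 _] head=0 tail=4 count=4
After op 5 (write(11)): arr=[14 4 5 12 11] head=0 tail=0 count=5
After op 6 (read()): arr=[14 4 5 12 11] head=1 tail=0 count=4
After op 7 (read()): arr=[14 4 5 12 11] head=2 tail=0 count=3
After op 8 (write(20)): arr=[20 4 5 12 11] head=2 tail=1 count=4
After op 9 (read()): arr=[20 4 5 12 11] head=3 tail=1 count=3
After op 10 (write(21)): arr=[20 21 5 12 11] head=3 tail=2 count=4
After op 11 (write(16)): arr=[20 21 16 12 11] head=3 tail=3 count=5
After op 12 (write(2)): arr=[20 21 16 2 11] head=4 tail=4 count=5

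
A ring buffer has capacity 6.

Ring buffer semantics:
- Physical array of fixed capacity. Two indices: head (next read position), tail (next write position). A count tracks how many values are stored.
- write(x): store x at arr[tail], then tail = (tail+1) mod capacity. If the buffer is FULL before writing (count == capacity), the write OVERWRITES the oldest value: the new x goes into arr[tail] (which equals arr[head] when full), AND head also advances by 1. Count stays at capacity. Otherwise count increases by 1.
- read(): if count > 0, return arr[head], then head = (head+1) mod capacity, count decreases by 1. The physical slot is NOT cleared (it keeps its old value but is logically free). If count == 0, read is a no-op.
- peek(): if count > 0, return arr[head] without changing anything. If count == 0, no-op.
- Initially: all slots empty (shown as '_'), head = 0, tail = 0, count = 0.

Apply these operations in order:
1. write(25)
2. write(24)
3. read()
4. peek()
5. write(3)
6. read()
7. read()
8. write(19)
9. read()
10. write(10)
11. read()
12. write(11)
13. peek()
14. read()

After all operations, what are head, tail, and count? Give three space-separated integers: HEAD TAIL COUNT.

Answer: 0 0 0

Derivation:
After op 1 (write(25)): arr=[25 _ _ _ _ _] head=0 tail=1 count=1
After op 2 (write(24)): arr=[25 24 _ _ _ _] head=0 tail=2 count=2
After op 3 (read()): arr=[25 24 _ _ _ _] head=1 tail=2 count=1
After op 4 (peek()): arr=[25 24 _ _ _ _] head=1 tail=2 count=1
After op 5 (write(3)): arr=[25 24 3 _ _ _] head=1 tail=3 count=2
After op 6 (read()): arr=[25 24 3 _ _ _] head=2 tail=3 count=1
After op 7 (read()): arr=[25 24 3 _ _ _] head=3 tail=3 count=0
After op 8 (write(19)): arr=[25 24 3 19 _ _] head=3 tail=4 count=1
After op 9 (read()): arr=[25 24 3 19 _ _] head=4 tail=4 count=0
After op 10 (write(10)): arr=[25 24 3 19 10 _] head=4 tail=5 count=1
After op 11 (read()): arr=[25 24 3 19 10 _] head=5 tail=5 count=0
After op 12 (write(11)): arr=[25 24 3 19 10 11] head=5 tail=0 count=1
After op 13 (peek()): arr=[25 24 3 19 10 11] head=5 tail=0 count=1
After op 14 (read()): arr=[25 24 3 19 10 11] head=0 tail=0 count=0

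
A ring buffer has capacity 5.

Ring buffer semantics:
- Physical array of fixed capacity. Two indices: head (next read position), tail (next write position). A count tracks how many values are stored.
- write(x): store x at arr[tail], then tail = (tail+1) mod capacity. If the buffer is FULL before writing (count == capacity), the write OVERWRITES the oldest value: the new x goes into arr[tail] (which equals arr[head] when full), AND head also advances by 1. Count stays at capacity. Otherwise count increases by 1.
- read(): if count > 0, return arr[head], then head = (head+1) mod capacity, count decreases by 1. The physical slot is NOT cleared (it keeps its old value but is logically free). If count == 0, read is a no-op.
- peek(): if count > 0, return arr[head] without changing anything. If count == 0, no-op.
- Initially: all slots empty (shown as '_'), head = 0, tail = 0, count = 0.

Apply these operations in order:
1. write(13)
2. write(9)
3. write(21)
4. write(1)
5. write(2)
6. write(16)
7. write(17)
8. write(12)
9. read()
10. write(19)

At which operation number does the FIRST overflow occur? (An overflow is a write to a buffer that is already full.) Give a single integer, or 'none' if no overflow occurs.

Answer: 6

Derivation:
After op 1 (write(13)): arr=[13 _ _ _ _] head=0 tail=1 count=1
After op 2 (write(9)): arr=[13 9 _ _ _] head=0 tail=2 count=2
After op 3 (write(21)): arr=[13 9 21 _ _] head=0 tail=3 count=3
After op 4 (write(1)): arr=[13 9 21 1 _] head=0 tail=4 count=4
After op 5 (write(2)): arr=[13 9 21 1 2] head=0 tail=0 count=5
After op 6 (write(16)): arr=[16 9 21 1 2] head=1 tail=1 count=5
After op 7 (write(17)): arr=[16 17 21 1 2] head=2 tail=2 count=5
After op 8 (write(12)): arr=[16 17 12 1 2] head=3 tail=3 count=5
After op 9 (read()): arr=[16 17 12 1 2] head=4 tail=3 count=4
After op 10 (write(19)): arr=[16 17 12 19 2] head=4 tail=4 count=5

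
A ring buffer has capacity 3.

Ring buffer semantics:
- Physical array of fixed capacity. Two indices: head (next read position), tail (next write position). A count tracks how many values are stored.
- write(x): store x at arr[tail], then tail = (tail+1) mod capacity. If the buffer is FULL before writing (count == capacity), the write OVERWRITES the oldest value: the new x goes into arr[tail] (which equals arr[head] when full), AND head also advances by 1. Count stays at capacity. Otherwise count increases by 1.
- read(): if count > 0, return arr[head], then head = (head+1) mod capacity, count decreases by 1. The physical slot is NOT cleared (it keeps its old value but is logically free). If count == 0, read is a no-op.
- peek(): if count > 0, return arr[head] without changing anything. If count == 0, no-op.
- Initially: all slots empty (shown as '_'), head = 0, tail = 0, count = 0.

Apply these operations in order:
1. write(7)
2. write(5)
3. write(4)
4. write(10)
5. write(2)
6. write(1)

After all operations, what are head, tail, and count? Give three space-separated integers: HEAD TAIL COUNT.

After op 1 (write(7)): arr=[7 _ _] head=0 tail=1 count=1
After op 2 (write(5)): arr=[7 5 _] head=0 tail=2 count=2
After op 3 (write(4)): arr=[7 5 4] head=0 tail=0 count=3
After op 4 (write(10)): arr=[10 5 4] head=1 tail=1 count=3
After op 5 (write(2)): arr=[10 2 4] head=2 tail=2 count=3
After op 6 (write(1)): arr=[10 2 1] head=0 tail=0 count=3

Answer: 0 0 3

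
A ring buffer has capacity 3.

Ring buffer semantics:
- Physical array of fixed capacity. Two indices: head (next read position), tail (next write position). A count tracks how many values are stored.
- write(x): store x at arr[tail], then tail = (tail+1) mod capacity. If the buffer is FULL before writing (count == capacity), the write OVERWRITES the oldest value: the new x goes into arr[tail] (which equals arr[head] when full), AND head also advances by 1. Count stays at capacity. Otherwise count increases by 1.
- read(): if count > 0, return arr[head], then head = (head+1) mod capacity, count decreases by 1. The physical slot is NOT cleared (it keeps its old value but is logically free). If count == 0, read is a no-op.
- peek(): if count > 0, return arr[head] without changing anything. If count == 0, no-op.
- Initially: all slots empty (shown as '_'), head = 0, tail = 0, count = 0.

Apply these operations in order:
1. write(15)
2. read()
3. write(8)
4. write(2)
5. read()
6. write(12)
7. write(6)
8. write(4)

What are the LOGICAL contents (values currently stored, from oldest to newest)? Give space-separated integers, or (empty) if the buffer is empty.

After op 1 (write(15)): arr=[15 _ _] head=0 tail=1 count=1
After op 2 (read()): arr=[15 _ _] head=1 tail=1 count=0
After op 3 (write(8)): arr=[15 8 _] head=1 tail=2 count=1
After op 4 (write(2)): arr=[15 8 2] head=1 tail=0 count=2
After op 5 (read()): arr=[15 8 2] head=2 tail=0 count=1
After op 6 (write(12)): arr=[12 8 2] head=2 tail=1 count=2
After op 7 (write(6)): arr=[12 6 2] head=2 tail=2 count=3
After op 8 (write(4)): arr=[12 6 4] head=0 tail=0 count=3

Answer: 12 6 4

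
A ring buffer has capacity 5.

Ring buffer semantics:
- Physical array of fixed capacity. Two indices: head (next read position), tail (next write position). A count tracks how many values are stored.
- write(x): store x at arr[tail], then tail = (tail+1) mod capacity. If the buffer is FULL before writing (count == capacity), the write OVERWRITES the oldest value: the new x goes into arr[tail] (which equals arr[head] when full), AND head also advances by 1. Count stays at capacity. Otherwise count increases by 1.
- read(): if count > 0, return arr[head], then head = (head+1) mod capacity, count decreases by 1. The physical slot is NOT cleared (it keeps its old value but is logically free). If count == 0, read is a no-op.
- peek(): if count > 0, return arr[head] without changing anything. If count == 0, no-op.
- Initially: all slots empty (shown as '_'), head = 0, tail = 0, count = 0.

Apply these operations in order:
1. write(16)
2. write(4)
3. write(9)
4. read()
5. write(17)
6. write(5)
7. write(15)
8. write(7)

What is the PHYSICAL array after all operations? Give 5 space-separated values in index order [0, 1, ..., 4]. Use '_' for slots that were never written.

After op 1 (write(16)): arr=[16 _ _ _ _] head=0 tail=1 count=1
After op 2 (write(4)): arr=[16 4 _ _ _] head=0 tail=2 count=2
After op 3 (write(9)): arr=[16 4 9 _ _] head=0 tail=3 count=3
After op 4 (read()): arr=[16 4 9 _ _] head=1 tail=3 count=2
After op 5 (write(17)): arr=[16 4 9 17 _] head=1 tail=4 count=3
After op 6 (write(5)): arr=[16 4 9 17 5] head=1 tail=0 count=4
After op 7 (write(15)): arr=[15 4 9 17 5] head=1 tail=1 count=5
After op 8 (write(7)): arr=[15 7 9 17 5] head=2 tail=2 count=5

Answer: 15 7 9 17 5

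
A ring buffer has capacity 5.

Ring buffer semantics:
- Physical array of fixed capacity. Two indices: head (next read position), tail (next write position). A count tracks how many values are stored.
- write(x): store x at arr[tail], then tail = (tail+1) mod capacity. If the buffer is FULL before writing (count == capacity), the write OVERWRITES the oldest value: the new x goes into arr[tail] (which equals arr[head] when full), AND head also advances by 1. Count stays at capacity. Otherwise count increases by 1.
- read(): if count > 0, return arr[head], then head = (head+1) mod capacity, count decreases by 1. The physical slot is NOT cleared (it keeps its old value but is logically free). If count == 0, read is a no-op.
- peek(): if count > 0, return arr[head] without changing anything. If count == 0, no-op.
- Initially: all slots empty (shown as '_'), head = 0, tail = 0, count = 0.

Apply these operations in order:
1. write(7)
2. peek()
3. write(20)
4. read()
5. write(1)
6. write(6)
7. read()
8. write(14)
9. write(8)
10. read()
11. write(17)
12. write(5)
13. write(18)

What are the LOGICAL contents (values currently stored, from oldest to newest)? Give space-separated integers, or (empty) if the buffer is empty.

Answer: 14 8 17 5 18

Derivation:
After op 1 (write(7)): arr=[7 _ _ _ _] head=0 tail=1 count=1
After op 2 (peek()): arr=[7 _ _ _ _] head=0 tail=1 count=1
After op 3 (write(20)): arr=[7 20 _ _ _] head=0 tail=2 count=2
After op 4 (read()): arr=[7 20 _ _ _] head=1 tail=2 count=1
After op 5 (write(1)): arr=[7 20 1 _ _] head=1 tail=3 count=2
After op 6 (write(6)): arr=[7 20 1 6 _] head=1 tail=4 count=3
After op 7 (read()): arr=[7 20 1 6 _] head=2 tail=4 count=2
After op 8 (write(14)): arr=[7 20 1 6 14] head=2 tail=0 count=3
After op 9 (write(8)): arr=[8 20 1 6 14] head=2 tail=1 count=4
After op 10 (read()): arr=[8 20 1 6 14] head=3 tail=1 count=3
After op 11 (write(17)): arr=[8 17 1 6 14] head=3 tail=2 count=4
After op 12 (write(5)): arr=[8 17 5 6 14] head=3 tail=3 count=5
After op 13 (write(18)): arr=[8 17 5 18 14] head=4 tail=4 count=5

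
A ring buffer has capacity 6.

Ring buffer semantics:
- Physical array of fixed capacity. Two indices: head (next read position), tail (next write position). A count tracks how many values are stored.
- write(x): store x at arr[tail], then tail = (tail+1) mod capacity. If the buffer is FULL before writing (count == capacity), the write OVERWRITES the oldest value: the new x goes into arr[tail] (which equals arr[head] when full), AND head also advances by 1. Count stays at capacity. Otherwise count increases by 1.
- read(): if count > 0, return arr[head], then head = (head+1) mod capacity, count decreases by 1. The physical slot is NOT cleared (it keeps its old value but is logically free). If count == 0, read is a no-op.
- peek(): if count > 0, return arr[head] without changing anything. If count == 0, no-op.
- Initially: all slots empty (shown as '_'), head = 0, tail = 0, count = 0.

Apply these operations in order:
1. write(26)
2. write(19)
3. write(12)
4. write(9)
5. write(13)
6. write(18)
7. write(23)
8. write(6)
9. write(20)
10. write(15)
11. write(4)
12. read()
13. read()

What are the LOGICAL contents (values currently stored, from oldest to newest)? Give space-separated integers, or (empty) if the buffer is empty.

After op 1 (write(26)): arr=[26 _ _ _ _ _] head=0 tail=1 count=1
After op 2 (write(19)): arr=[26 19 _ _ _ _] head=0 tail=2 count=2
After op 3 (write(12)): arr=[26 19 12 _ _ _] head=0 tail=3 count=3
After op 4 (write(9)): arr=[26 19 12 9 _ _] head=0 tail=4 count=4
After op 5 (write(13)): arr=[26 19 12 9 13 _] head=0 tail=5 count=5
After op 6 (write(18)): arr=[26 19 12 9 13 18] head=0 tail=0 count=6
After op 7 (write(23)): arr=[23 19 12 9 13 18] head=1 tail=1 count=6
After op 8 (write(6)): arr=[23 6 12 9 13 18] head=2 tail=2 count=6
After op 9 (write(20)): arr=[23 6 20 9 13 18] head=3 tail=3 count=6
After op 10 (write(15)): arr=[23 6 20 15 13 18] head=4 tail=4 count=6
After op 11 (write(4)): arr=[23 6 20 15 4 18] head=5 tail=5 count=6
After op 12 (read()): arr=[23 6 20 15 4 18] head=0 tail=5 count=5
After op 13 (read()): arr=[23 6 20 15 4 18] head=1 tail=5 count=4

Answer: 6 20 15 4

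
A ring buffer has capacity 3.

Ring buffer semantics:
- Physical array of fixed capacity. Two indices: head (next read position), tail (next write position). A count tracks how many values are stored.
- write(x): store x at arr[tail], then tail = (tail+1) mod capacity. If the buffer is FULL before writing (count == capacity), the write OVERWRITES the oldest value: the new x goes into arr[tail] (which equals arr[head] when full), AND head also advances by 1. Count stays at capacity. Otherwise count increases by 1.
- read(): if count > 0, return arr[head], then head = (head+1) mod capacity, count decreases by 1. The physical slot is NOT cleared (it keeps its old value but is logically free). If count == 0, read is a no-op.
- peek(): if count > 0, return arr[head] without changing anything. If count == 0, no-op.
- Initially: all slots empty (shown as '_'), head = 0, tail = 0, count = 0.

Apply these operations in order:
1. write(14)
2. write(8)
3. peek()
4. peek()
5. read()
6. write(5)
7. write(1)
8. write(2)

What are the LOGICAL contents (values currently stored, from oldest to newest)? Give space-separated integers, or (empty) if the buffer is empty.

After op 1 (write(14)): arr=[14 _ _] head=0 tail=1 count=1
After op 2 (write(8)): arr=[14 8 _] head=0 tail=2 count=2
After op 3 (peek()): arr=[14 8 _] head=0 tail=2 count=2
After op 4 (peek()): arr=[14 8 _] head=0 tail=2 count=2
After op 5 (read()): arr=[14 8 _] head=1 tail=2 count=1
After op 6 (write(5)): arr=[14 8 5] head=1 tail=0 count=2
After op 7 (write(1)): arr=[1 8 5] head=1 tail=1 count=3
After op 8 (write(2)): arr=[1 2 5] head=2 tail=2 count=3

Answer: 5 1 2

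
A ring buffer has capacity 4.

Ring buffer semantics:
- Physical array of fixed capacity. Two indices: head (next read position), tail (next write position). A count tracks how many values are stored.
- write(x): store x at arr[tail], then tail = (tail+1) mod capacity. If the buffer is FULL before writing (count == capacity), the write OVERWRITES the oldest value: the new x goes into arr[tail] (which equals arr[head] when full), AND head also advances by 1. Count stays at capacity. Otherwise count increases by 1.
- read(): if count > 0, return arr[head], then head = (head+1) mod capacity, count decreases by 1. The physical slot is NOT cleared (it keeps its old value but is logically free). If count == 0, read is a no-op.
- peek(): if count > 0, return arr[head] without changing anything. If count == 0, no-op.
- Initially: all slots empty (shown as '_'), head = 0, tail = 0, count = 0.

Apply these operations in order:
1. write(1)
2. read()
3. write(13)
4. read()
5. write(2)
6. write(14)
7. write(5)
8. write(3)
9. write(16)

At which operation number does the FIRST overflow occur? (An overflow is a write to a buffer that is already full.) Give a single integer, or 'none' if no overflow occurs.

After op 1 (write(1)): arr=[1 _ _ _] head=0 tail=1 count=1
After op 2 (read()): arr=[1 _ _ _] head=1 tail=1 count=0
After op 3 (write(13)): arr=[1 13 _ _] head=1 tail=2 count=1
After op 4 (read()): arr=[1 13 _ _] head=2 tail=2 count=0
After op 5 (write(2)): arr=[1 13 2 _] head=2 tail=3 count=1
After op 6 (write(14)): arr=[1 13 2 14] head=2 tail=0 count=2
After op 7 (write(5)): arr=[5 13 2 14] head=2 tail=1 count=3
After op 8 (write(3)): arr=[5 3 2 14] head=2 tail=2 count=4
After op 9 (write(16)): arr=[5 3 16 14] head=3 tail=3 count=4

Answer: 9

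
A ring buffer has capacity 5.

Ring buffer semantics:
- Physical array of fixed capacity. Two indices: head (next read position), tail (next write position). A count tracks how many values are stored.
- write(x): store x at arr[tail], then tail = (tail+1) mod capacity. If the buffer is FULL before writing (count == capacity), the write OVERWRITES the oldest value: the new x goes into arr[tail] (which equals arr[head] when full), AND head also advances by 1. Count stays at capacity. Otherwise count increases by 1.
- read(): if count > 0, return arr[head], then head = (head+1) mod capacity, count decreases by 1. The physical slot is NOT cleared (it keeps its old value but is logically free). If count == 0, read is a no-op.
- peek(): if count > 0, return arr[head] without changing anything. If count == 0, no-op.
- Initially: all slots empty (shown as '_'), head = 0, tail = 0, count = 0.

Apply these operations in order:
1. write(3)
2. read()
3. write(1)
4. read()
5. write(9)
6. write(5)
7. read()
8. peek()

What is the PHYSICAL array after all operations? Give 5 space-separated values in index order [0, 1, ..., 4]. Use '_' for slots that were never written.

After op 1 (write(3)): arr=[3 _ _ _ _] head=0 tail=1 count=1
After op 2 (read()): arr=[3 _ _ _ _] head=1 tail=1 count=0
After op 3 (write(1)): arr=[3 1 _ _ _] head=1 tail=2 count=1
After op 4 (read()): arr=[3 1 _ _ _] head=2 tail=2 count=0
After op 5 (write(9)): arr=[3 1 9 _ _] head=2 tail=3 count=1
After op 6 (write(5)): arr=[3 1 9 5 _] head=2 tail=4 count=2
After op 7 (read()): arr=[3 1 9 5 _] head=3 tail=4 count=1
After op 8 (peek()): arr=[3 1 9 5 _] head=3 tail=4 count=1

Answer: 3 1 9 5 _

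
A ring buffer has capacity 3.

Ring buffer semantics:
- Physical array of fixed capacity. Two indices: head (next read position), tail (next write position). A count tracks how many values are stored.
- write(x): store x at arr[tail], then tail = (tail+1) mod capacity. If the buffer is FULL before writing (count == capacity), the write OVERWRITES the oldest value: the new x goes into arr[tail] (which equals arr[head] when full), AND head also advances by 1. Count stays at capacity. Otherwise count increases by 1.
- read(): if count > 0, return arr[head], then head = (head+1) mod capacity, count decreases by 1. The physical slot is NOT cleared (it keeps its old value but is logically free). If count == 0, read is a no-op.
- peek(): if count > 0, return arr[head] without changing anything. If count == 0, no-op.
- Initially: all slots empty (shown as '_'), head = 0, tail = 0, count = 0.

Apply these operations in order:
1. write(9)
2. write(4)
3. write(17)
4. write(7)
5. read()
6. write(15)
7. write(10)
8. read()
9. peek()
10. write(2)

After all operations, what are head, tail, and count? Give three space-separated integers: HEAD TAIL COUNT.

After op 1 (write(9)): arr=[9 _ _] head=0 tail=1 count=1
After op 2 (write(4)): arr=[9 4 _] head=0 tail=2 count=2
After op 3 (write(17)): arr=[9 4 17] head=0 tail=0 count=3
After op 4 (write(7)): arr=[7 4 17] head=1 tail=1 count=3
After op 5 (read()): arr=[7 4 17] head=2 tail=1 count=2
After op 6 (write(15)): arr=[7 15 17] head=2 tail=2 count=3
After op 7 (write(10)): arr=[7 15 10] head=0 tail=0 count=3
After op 8 (read()): arr=[7 15 10] head=1 tail=0 count=2
After op 9 (peek()): arr=[7 15 10] head=1 tail=0 count=2
After op 10 (write(2)): arr=[2 15 10] head=1 tail=1 count=3

Answer: 1 1 3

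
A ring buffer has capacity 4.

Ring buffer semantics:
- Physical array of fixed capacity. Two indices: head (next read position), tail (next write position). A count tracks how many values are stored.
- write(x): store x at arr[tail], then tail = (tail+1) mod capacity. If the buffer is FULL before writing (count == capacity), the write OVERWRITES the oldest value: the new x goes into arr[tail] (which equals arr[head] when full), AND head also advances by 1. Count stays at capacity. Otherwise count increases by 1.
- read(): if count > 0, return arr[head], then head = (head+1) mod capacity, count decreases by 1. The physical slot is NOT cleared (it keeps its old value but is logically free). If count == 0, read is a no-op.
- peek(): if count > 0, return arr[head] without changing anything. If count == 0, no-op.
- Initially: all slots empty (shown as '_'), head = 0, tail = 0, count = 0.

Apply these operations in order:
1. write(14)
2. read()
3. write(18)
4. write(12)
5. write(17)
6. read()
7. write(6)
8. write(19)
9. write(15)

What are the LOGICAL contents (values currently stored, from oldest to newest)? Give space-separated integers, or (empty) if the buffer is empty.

Answer: 17 6 19 15

Derivation:
After op 1 (write(14)): arr=[14 _ _ _] head=0 tail=1 count=1
After op 2 (read()): arr=[14 _ _ _] head=1 tail=1 count=0
After op 3 (write(18)): arr=[14 18 _ _] head=1 tail=2 count=1
After op 4 (write(12)): arr=[14 18 12 _] head=1 tail=3 count=2
After op 5 (write(17)): arr=[14 18 12 17] head=1 tail=0 count=3
After op 6 (read()): arr=[14 18 12 17] head=2 tail=0 count=2
After op 7 (write(6)): arr=[6 18 12 17] head=2 tail=1 count=3
After op 8 (write(19)): arr=[6 19 12 17] head=2 tail=2 count=4
After op 9 (write(15)): arr=[6 19 15 17] head=3 tail=3 count=4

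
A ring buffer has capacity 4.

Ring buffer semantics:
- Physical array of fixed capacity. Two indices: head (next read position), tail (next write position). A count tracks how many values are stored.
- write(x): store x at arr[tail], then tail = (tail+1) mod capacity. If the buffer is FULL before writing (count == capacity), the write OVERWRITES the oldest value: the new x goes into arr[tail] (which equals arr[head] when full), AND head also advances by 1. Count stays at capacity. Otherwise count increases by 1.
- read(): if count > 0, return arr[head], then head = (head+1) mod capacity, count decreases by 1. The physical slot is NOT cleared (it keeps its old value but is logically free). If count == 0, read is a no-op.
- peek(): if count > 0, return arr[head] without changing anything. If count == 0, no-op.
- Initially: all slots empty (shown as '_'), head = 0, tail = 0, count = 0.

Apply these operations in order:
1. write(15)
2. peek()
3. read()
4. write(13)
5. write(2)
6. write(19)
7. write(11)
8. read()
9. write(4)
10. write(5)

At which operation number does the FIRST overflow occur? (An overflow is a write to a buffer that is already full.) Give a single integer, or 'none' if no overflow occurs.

After op 1 (write(15)): arr=[15 _ _ _] head=0 tail=1 count=1
After op 2 (peek()): arr=[15 _ _ _] head=0 tail=1 count=1
After op 3 (read()): arr=[15 _ _ _] head=1 tail=1 count=0
After op 4 (write(13)): arr=[15 13 _ _] head=1 tail=2 count=1
After op 5 (write(2)): arr=[15 13 2 _] head=1 tail=3 count=2
After op 6 (write(19)): arr=[15 13 2 19] head=1 tail=0 count=3
After op 7 (write(11)): arr=[11 13 2 19] head=1 tail=1 count=4
After op 8 (read()): arr=[11 13 2 19] head=2 tail=1 count=3
After op 9 (write(4)): arr=[11 4 2 19] head=2 tail=2 count=4
After op 10 (write(5)): arr=[11 4 5 19] head=3 tail=3 count=4

Answer: 10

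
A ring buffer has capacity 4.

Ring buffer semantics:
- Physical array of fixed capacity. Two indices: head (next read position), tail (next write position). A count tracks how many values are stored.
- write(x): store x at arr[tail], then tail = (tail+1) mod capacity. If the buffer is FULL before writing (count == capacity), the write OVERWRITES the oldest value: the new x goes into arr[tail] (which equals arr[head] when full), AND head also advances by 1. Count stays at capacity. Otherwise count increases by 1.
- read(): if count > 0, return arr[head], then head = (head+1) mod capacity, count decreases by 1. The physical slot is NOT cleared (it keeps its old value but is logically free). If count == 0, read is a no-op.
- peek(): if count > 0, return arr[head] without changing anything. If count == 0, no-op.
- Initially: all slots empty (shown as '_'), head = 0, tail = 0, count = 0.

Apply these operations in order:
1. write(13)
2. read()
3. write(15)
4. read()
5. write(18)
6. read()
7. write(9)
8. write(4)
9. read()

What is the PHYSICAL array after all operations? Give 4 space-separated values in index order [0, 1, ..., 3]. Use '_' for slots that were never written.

After op 1 (write(13)): arr=[13 _ _ _] head=0 tail=1 count=1
After op 2 (read()): arr=[13 _ _ _] head=1 tail=1 count=0
After op 3 (write(15)): arr=[13 15 _ _] head=1 tail=2 count=1
After op 4 (read()): arr=[13 15 _ _] head=2 tail=2 count=0
After op 5 (write(18)): arr=[13 15 18 _] head=2 tail=3 count=1
After op 6 (read()): arr=[13 15 18 _] head=3 tail=3 count=0
After op 7 (write(9)): arr=[13 15 18 9] head=3 tail=0 count=1
After op 8 (write(4)): arr=[4 15 18 9] head=3 tail=1 count=2
After op 9 (read()): arr=[4 15 18 9] head=0 tail=1 count=1

Answer: 4 15 18 9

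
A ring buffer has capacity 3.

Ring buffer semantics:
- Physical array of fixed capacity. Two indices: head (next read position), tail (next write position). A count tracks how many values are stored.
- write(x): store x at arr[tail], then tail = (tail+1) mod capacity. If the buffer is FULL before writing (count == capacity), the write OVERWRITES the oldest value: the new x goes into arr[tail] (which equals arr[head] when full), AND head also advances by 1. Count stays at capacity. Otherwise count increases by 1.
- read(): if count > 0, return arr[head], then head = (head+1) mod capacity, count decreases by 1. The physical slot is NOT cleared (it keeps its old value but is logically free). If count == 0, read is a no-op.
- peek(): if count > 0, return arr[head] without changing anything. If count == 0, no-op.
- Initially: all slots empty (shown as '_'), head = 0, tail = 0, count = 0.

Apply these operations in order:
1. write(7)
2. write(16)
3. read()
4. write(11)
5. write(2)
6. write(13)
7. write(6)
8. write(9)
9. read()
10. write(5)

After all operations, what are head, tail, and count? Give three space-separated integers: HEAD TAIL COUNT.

Answer: 2 2 3

Derivation:
After op 1 (write(7)): arr=[7 _ _] head=0 tail=1 count=1
After op 2 (write(16)): arr=[7 16 _] head=0 tail=2 count=2
After op 3 (read()): arr=[7 16 _] head=1 tail=2 count=1
After op 4 (write(11)): arr=[7 16 11] head=1 tail=0 count=2
After op 5 (write(2)): arr=[2 16 11] head=1 tail=1 count=3
After op 6 (write(13)): arr=[2 13 11] head=2 tail=2 count=3
After op 7 (write(6)): arr=[2 13 6] head=0 tail=0 count=3
After op 8 (write(9)): arr=[9 13 6] head=1 tail=1 count=3
After op 9 (read()): arr=[9 13 6] head=2 tail=1 count=2
After op 10 (write(5)): arr=[9 5 6] head=2 tail=2 count=3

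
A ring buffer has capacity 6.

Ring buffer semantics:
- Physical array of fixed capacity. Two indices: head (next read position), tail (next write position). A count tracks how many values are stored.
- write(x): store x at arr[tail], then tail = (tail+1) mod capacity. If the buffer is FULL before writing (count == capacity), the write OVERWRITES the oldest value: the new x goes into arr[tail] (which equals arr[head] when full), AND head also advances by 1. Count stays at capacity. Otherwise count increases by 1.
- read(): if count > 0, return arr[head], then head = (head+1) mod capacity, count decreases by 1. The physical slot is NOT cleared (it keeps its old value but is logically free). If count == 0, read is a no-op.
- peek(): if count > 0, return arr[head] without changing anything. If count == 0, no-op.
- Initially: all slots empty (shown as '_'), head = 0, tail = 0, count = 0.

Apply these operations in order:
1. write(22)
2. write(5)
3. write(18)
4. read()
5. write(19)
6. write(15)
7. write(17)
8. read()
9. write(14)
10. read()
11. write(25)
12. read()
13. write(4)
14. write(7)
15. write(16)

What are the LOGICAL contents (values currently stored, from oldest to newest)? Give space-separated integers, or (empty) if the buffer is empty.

Answer: 17 14 25 4 7 16

Derivation:
After op 1 (write(22)): arr=[22 _ _ _ _ _] head=0 tail=1 count=1
After op 2 (write(5)): arr=[22 5 _ _ _ _] head=0 tail=2 count=2
After op 3 (write(18)): arr=[22 5 18 _ _ _] head=0 tail=3 count=3
After op 4 (read()): arr=[22 5 18 _ _ _] head=1 tail=3 count=2
After op 5 (write(19)): arr=[22 5 18 19 _ _] head=1 tail=4 count=3
After op 6 (write(15)): arr=[22 5 18 19 15 _] head=1 tail=5 count=4
After op 7 (write(17)): arr=[22 5 18 19 15 17] head=1 tail=0 count=5
After op 8 (read()): arr=[22 5 18 19 15 17] head=2 tail=0 count=4
After op 9 (write(14)): arr=[14 5 18 19 15 17] head=2 tail=1 count=5
After op 10 (read()): arr=[14 5 18 19 15 17] head=3 tail=1 count=4
After op 11 (write(25)): arr=[14 25 18 19 15 17] head=3 tail=2 count=5
After op 12 (read()): arr=[14 25 18 19 15 17] head=4 tail=2 count=4
After op 13 (write(4)): arr=[14 25 4 19 15 17] head=4 tail=3 count=5
After op 14 (write(7)): arr=[14 25 4 7 15 17] head=4 tail=4 count=6
After op 15 (write(16)): arr=[14 25 4 7 16 17] head=5 tail=5 count=6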